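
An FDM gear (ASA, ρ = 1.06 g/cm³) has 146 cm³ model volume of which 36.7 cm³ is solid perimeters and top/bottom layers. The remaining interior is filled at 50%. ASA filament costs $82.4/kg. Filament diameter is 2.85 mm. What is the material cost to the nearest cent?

$7.98

Volume inside the shell: 146 − 36.7 → 109.3 cm³.
Deposited infill = 0.50 × 109.3, so 54.65 cm³.
Total extruded = 36.7 + 54.65, so 91.35 cm³.
Mass = 91.35 × 1.06, so 96.831 g.
Cost = 96.831 g / 1000 × $82.4/kg = $7.98.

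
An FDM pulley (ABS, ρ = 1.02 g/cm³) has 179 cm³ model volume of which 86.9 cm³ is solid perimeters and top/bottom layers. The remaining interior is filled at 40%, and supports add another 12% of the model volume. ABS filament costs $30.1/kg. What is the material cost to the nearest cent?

Volume inside the shell: 179 − 86.9 → 92.1 cm³.
Infill deposited: 0.40 × 92.1 → 36.84 cm³.
Support: 0.12 × 179 → 21.48 cm³.
Deposited volume = 86.9 + 36.84 + 21.48 = 145.22 cm³.
Mass = 145.22 × 1.02, so 148.1244 g.
Cost = 148.1244 g / 1000 × $30.1/kg = $4.46.

$4.46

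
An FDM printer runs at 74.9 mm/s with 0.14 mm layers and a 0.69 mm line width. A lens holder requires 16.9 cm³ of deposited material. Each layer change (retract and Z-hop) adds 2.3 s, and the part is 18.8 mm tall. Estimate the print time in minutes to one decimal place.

Extrusion cross-section = 0.14 × 0.69, so 0.0966 mm².
Total extruded path = 16900/0.0966 = 174948.2 mm.
Extrusion time = 174948.2 / 74.9, so 2335.8 s.
Layer count = ceil(18.8 / 0.14) = 135.
Non-print overhead = 135 × 2.3 = 310.5 s.
Total = 2335.8 + 310.5 = 2646.3 s = 44.1 minutes.

44.1 minutes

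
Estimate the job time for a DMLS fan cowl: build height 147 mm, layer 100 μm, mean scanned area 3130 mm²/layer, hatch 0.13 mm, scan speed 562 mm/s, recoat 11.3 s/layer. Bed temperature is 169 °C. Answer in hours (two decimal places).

22.11 hours

Layer count = ceil(147 / 0.1) = 1470.
Per-layer scan distance = 3130 / 0.13, so 24076.9 mm.
Laser time per layer = 24076.9 / 562, so 42.8415 s.
Layer cycle = 42.8415 + 11.3 = 54.1415 s.
1470 layers × 54.1415 s/layer = 79588.005 s, i.e. 22.11 hours.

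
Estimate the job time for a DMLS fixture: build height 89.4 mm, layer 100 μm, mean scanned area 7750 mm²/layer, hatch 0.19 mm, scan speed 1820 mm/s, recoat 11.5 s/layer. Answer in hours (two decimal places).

Layers = ⌈89.4/0.1⌉ = 894.
Scan path per layer: 7750 / 0.19 → 40789.5 mm.
Per-layer scan time = 40789.5 / 1820, so 22.4118 s.
Time per layer = 22.4118 + 11.5, so 33.9118 s.
Total: 894 × 33.9118 s = 30317.1492 s → 8.42 hours.

8.42 hours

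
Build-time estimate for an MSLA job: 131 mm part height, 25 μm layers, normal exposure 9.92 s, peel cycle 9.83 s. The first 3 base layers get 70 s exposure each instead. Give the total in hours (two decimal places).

Layer count = ceil(131 / 0.025) = 5240.
Burn-in layers: 3 × (70 + 9.83) → 239.49 s.
Regular layers: 5237 × (9.92 + 9.83) → 103430.75 s.
Total = 239.49 + 103430.75 = 103670.24 s = 28.80 hours.

28.80 hours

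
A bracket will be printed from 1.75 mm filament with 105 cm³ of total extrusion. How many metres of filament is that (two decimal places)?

A = π r² = π × 0.875² = 2.4053 mm².
L = 105000 mm³ / 2.4053 mm² = 43653.6 mm, i.e. 43.65 m.

43.65 m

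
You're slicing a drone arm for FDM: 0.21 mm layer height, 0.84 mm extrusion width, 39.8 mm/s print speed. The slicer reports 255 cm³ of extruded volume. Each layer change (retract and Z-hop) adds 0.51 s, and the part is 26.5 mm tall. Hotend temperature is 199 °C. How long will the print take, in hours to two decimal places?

10.11 hours

Line area: 0.21 × 0.84 → 0.1764 mm².
Path length: 255000 mm³ / 0.1764 mm² → 1445578.2 mm.
Extrusion time = 1445578.2 / 39.8 = 36321.1 s.
Layer count = ceil(26.5 / 0.21) = 127.
Z-hop total: 127 × 0.51 → 64.77 s.
Altogether 36321.1 + 64.77 = 36385.87 s, i.e. 10.11 hours.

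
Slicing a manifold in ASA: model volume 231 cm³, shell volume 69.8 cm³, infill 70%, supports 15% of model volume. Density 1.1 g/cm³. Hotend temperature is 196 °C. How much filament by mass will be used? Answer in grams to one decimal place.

Infill region: 231 − 69.8 → 161.2 cm³.
Deposited infill: 0.70 × 161.2 → 112.84 cm³.
Support: 0.15 × 231 → 34.65 cm³.
Total printed volume: 69.8 + 112.84 + 34.65 → 217.29 cm³.
Mass = 217.29 × 1.1, so 239.019 g.

239.0 g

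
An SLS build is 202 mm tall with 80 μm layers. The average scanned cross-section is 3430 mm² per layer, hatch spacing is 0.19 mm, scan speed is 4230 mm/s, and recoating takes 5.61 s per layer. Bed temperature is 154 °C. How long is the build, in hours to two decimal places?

6.93 hours

Layers = ⌈202/0.08⌉ = 2525.
Scan path per layer = 3430 / 0.19 = 18052.6 mm.
Laser time per layer = 18052.6 / 4230, so 4.2678 s.
Per-layer time = 4.2678 + 5.61, so 9.8778 s.
Total: 2525 × 9.8778 s = 24941.445 s → 6.93 hours.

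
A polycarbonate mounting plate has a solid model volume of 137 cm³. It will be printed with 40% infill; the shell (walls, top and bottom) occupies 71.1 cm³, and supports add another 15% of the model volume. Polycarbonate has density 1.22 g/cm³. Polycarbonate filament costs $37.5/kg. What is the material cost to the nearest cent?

Volume inside the shell: 137 − 71.1 → 65.9 cm³.
Deposited infill: 0.40 × 65.9 → 26.36 cm³.
Support: 0.15 × 137 → 20.55 cm³.
Total printed volume = 71.1 + 26.36 + 20.55 = 118.01 cm³.
Mass = 118.01 × 1.22, so 143.9722 g.
At $37.5/kg: 143.9722/1000 × 37.5 = $5.40.

$5.40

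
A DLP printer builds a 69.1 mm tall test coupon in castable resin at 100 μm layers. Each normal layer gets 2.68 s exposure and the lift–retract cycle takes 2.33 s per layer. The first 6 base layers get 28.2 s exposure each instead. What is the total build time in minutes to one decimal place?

60.3 minutes

Layers = ⌈69.1/0.1⌉ = 691.
Burn-in layers: 6 × (28.2 + 2.33) → 183.18 s.
Normal layers = 685 × (2.68 + 2.33) = 3431.85 s.
Sum: 183.18 + 3431.85 = 3615.03 s → 60.3 minutes.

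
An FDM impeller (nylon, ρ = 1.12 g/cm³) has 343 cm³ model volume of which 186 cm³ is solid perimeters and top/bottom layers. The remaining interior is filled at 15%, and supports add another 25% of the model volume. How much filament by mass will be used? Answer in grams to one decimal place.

Infill region = 343 − 186 = 157 cm³.
Infill deposited = 0.15 × 157 = 23.55 cm³.
Support = 0.25 × 343 = 85.75 cm³.
Total printed volume = 186 + 23.55 + 85.75, so 295.3 cm³.
Mass = 295.3 × 1.12, so 330.736 g.

330.7 g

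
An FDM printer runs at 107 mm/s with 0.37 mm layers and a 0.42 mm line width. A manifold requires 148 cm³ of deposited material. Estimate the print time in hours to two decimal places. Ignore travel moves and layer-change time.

2.47 hours

Line area = 0.37 × 0.42, so 0.1554 mm².
Path length: 148000 mm³ / 0.1554 mm² → 952381 mm.
Print-move time: 952381 / 107 → 8900.8 s.
That's 8900.8 s → 2.47 hours.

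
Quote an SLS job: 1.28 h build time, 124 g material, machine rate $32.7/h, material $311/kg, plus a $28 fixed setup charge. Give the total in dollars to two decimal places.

Machine-time cost = 32.7 × 1.28, so $41.856.
Material cost = 311 × 124/1000, so $38.564.
Adding setup: 41.856 + 38.564 + 28 → $108.42.

$108.42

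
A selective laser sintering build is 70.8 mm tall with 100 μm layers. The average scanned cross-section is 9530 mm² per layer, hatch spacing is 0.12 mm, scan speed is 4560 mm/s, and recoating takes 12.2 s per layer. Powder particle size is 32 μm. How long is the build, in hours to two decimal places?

Layer count = ceil(70.8 / 0.1) = 708.
Hatch length per layer: 9530 / 0.12 → 79416.7 mm.
Scan time per layer = 79416.7 / 4560, so 17.4159 s.
Layer cycle = 17.4159 + 12.2 = 29.6159 s.
708 layers × 29.6159 s/layer = 20968.0572 s, i.e. 5.82 hours.

5.82 hours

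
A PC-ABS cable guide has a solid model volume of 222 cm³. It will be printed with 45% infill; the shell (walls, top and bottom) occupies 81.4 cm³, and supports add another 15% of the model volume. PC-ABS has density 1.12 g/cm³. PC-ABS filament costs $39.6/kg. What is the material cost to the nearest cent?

$7.89

Interior volume = 222 − 81.4, so 140.6 cm³.
Infill volume = 0.45 × 140.6, so 63.27 cm³.
Support: 0.15 × 222 → 33.3 cm³.
Deposited volume = 81.4 + 63.27 + 33.3, so 177.97 cm³.
Mass = 177.97 × 1.12, so 199.3264 g.
At $39.6/kg: 199.3264/1000 × 39.6 = $7.89.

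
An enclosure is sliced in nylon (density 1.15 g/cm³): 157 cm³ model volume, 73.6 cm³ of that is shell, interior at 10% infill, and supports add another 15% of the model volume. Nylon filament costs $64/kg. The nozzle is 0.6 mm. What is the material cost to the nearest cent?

$7.76

Interior volume: 157 − 73.6 → 83.4 cm³.
Deposited infill = 0.10 × 83.4, so 8.34 cm³.
Support = 0.15 × 157 = 23.55 cm³.
Total extruded = 73.6 + 8.34 + 23.55 = 105.49 cm³.
Mass = 105.49 × 1.15, so 121.3135 g.
At $64/kg: 121.3135/1000 × 64 = $7.76.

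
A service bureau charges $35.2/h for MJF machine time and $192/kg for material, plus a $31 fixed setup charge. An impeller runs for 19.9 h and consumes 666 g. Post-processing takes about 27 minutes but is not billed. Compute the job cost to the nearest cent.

$859.35

Time charge: 35.2 × 19.9 → $700.48.
Material cost: 192 × 666/1000 → $127.872.
Total = 700.48 + 127.872 + 31 = 859.352 ≈ $859.35.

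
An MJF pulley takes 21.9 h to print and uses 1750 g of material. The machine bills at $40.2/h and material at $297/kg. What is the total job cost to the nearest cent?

Machine-time cost = 40.2 × 21.9, so $880.38.
Feedstock cost: 297 × 1750/1000 → $519.75.
Job cost: 880.38 + 519.75 = $1400.13.

$1400.13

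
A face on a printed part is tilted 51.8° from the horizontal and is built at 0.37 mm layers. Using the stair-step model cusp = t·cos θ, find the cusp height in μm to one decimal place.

Cusp = layer height × cos(51.8°) = 0.37 × 0.6184 = 0.228808 mm = 228.8 μm.

228.8 μm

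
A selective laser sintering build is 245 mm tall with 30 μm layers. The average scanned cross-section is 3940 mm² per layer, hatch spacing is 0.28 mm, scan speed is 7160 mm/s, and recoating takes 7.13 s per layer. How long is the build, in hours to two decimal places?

Layers = ⌈245/0.03⌉ = 8167.
Per-layer scan distance: 3940 / 0.28 → 14071.4 mm.
Laser time per layer: 14071.4 / 7160 → 1.9653 s.
Layer cycle = 1.9653 + 7.13, so 9.0953 s.
8167 layers × 9.0953 s/layer = 74281.3151 s, i.e. 20.63 hours.

20.63 hours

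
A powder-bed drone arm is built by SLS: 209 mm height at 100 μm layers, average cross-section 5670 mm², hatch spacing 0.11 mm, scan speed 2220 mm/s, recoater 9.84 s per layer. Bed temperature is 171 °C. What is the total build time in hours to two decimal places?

Layer count = ceil(209 / 0.1) = 2090.
Scan path per layer = 5670 / 0.11 = 51545.5 mm.
Per-layer scan time = 51545.5 / 2220 = 23.2187 s.
Time per layer = 23.2187 + 9.84, so 33.0587 s.
Build time = 2090 × 33.0587 = 69092.683 s = 19.19 hours.

19.19 hours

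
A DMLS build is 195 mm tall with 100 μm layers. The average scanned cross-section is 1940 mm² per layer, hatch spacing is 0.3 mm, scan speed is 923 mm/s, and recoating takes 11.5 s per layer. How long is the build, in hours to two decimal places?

10.02 hours

Layer count = ceil(195 / 0.1) = 1950.
Scan path per layer = 1940 / 0.3, so 6466.7 mm.
Laser time per layer = 6466.7 / 923 = 7.0062 s.
Time per layer: 7.0062 + 11.5 → 18.5062 s.
Total: 1950 × 18.5062 s = 36087.09 s → 10.02 hours.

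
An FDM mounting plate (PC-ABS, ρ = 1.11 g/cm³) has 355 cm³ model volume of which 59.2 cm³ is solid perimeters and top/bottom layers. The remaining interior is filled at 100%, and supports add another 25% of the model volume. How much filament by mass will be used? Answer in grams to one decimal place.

Infill region = 355 − 59.2 = 295.8 cm³.
Infill volume = 1.00 × 295.8, so 295.8 cm³.
Support = 0.25 × 355 = 88.75 cm³.
Total printed volume: 59.2 + 295.8 + 88.75 → 443.75 cm³.
Mass = 443.75 × 1.11, so 492.5625 g.

492.6 g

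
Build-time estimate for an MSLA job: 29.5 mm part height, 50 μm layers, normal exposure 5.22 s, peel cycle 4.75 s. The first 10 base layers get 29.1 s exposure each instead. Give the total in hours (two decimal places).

1.70 hours

Layers = ⌈29.5/0.05⌉ = 590.
Burn-in layers: 10 × (29.1 + 4.75) → 338.5 s.
Remaining layers: 580 × (5.22 + 4.75) → 5782.6 s.
Sum: 338.5 + 5782.6 = 6121.1 s → 1.70 hours.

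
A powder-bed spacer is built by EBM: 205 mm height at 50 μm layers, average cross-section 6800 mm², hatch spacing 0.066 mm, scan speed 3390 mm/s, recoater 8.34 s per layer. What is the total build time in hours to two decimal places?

44.11 hours

Layer count = ceil(205 / 0.05) = 4100.
Scan path per layer: 6800 / 0.066 → 103030.3 mm.
Beam time per layer = 103030.3 / 3390, so 30.3924 s.
Layer cycle = 30.3924 + 8.34 = 38.7324 s.
Build time = 4100 × 38.7324 = 158802.84 s = 44.11 hours.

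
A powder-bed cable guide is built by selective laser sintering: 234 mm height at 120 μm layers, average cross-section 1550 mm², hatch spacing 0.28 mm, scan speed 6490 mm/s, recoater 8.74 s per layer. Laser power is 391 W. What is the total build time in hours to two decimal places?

5.20 hours

Number of layers: 234 / 0.12 → 1950 (rounded up).
Hatch length per layer = 1550 / 0.28 = 5535.7 mm.
Scan time per layer: 5535.7 / 6490 → 0.853 s.
Layer cycle = 0.853 + 8.74 = 9.593 s.
Build time = 1950 × 9.593 = 18706.35 s = 5.20 hours.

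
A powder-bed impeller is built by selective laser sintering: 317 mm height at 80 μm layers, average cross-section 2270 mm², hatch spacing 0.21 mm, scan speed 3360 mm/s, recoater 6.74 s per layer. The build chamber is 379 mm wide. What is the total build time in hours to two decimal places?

10.96 hours

Layers = ⌈317/0.08⌉ = 3963.
Per-layer scan distance: 2270 / 0.21 → 10809.5 mm.
Scan time per layer = 10809.5 / 3360 = 3.2171 s.
Layer cycle = 3.2171 + 6.74, so 9.9571 s.
Build time = 3963 × 9.9571 = 39459.9873 s = 10.96 hours.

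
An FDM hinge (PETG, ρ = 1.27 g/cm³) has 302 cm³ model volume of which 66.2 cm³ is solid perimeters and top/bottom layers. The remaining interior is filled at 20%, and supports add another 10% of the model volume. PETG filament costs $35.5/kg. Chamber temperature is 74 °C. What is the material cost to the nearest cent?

$6.47

Infill region = 302 − 66.2, so 235.8 cm³.
Infill deposited: 0.20 × 235.8 → 47.16 cm³.
Support = 0.10 × 302, so 30.2 cm³.
Deposited volume = 66.2 + 47.16 + 30.2, so 143.56 cm³.
Mass = 143.56 × 1.27, so 182.3212 g.
At $35.5/kg: 182.3212/1000 × 35.5 = $6.47.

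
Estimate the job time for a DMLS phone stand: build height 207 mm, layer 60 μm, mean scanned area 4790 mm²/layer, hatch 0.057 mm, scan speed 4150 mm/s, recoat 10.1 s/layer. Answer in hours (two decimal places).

Layer count = ceil(207 / 0.06) = 3450.
Hatch length per layer = 4790 / 0.057 = 84035.1 mm.
Scan time per layer = 84035.1 / 4150, so 20.2494 s.
Time per layer: 20.2494 + 10.1 → 30.3494 s.
Total: 3450 × 30.3494 s = 104705.43 s → 29.08 hours.

29.08 hours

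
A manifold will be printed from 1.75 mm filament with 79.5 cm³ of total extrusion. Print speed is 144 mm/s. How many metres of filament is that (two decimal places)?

33.05 m

Cross-section of 1.75 mm filament: π·(1.75/2)² = 2.4053 mm².
Length = 79.5 cm³ / 2.4053 mm² = 79500 / 2.4053 = 33052.01 mm = 33.05 m.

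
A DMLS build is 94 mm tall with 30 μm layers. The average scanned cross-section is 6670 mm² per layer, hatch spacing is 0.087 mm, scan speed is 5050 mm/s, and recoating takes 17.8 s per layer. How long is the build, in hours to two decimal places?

28.71 hours

Layers = ⌈94/0.03⌉ = 3134.
Per-layer scan distance: 6670 / 0.087 → 76666.7 mm.
Laser time per layer: 76666.7 / 5050 → 15.1815 s.
Per-layer time = 15.1815 + 17.8, so 32.9815 s.
3134 layers × 32.9815 s/layer = 103364.021 s, i.e. 28.71 hours.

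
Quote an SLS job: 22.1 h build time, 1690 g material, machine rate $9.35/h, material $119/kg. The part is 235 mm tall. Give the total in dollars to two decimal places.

$407.75

Machine cost = 9.35 × 22.1, so $206.635.
Feedstock cost = 119 × 1690/1000 = $201.11.
Job cost: 206.635 + 201.11 = 407.745 ≈ $407.75.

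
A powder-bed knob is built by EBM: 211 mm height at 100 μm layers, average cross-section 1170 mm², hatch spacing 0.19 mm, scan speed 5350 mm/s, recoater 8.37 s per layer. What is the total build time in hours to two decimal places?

5.58 hours

Layers = ⌈211/0.1⌉ = 2110.
Hatch length per layer = 1170 / 0.19, so 6157.9 mm.
Scan time per layer = 6157.9 / 5350, so 1.151 s.
Per-layer time = 1.151 + 8.37 = 9.521 s.
Total: 2110 × 9.521 s = 20089.31 s → 5.58 hours.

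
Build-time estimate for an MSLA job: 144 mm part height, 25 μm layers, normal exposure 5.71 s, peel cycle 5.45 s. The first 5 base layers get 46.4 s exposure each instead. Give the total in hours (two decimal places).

17.91 hours

Layers = ⌈144/0.025⌉ = 5760.
Burn-in layers = 5 × (46.4 + 5.45) = 259.25 s.
Remaining layers: 5755 × (5.71 + 5.45) → 64225.8 s.
Total = 259.25 + 64225.8 = 64485.05 s = 17.91 hours.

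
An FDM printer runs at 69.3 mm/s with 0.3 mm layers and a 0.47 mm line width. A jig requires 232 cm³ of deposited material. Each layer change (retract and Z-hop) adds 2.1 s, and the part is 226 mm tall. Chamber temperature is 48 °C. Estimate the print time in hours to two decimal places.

Line area: 0.3 × 0.47 → 0.141 mm².
Total extruded path = 232000/0.141 = 1645390.1 mm.
Print-move time = 1645390.1 / 69.3, so 23743 s.
Layers = ⌈226/0.3⌉ = 754.
Z-hop total = 754 × 2.1 = 1583.4 s.
Total = 23743 + 1583.4 = 25326.4 s = 7.04 hours.

7.04 hours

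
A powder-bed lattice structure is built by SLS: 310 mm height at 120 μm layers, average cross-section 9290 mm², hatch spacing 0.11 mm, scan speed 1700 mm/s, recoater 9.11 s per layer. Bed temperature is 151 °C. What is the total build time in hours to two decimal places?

Layers = ⌈310/0.12⌉ = 2584.
Hatch length per layer: 9290 / 0.11 → 84454.5 mm.
Scan time per layer: 84454.5 / 1700 → 49.6791 s.
Layer cycle = 49.6791 + 9.11 = 58.7891 s.
Build time = 2584 × 58.7891 = 151911.0344 s = 42.20 hours.

42.20 hours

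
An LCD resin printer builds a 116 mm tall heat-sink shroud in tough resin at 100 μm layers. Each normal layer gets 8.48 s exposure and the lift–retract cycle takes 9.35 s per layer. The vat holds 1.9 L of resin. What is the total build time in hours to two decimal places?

5.75 hours

Layers = ⌈116/0.1⌉ = 1160.
Each layer takes: 8.48 + 9.35 → 17.83 s.
Build time: 1160 × 17.83 s = 20682.8 s, i.e. 5.75 hours.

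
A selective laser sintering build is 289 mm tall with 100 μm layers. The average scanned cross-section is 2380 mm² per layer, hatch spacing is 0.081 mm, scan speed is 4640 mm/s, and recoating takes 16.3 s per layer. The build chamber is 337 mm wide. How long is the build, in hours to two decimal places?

Layers = ⌈289/0.1⌉ = 2890.
Scan path per layer: 2380 / 0.081 → 29382.7 mm.
Scan time per layer = 29382.7 / 4640, so 6.3325 s.
Per-layer time: 6.3325 + 16.3 → 22.6325 s.
2890 layers × 22.6325 s/layer = 65407.925 s, i.e. 18.17 hours.

18.17 hours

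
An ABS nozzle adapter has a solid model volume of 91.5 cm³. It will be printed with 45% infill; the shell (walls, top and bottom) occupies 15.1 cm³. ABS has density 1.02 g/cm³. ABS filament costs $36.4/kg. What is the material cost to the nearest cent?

Infill region = 91.5 − 15.1, so 76.4 cm³.
Infill deposited: 0.45 × 76.4 → 34.38 cm³.
Deposited volume: 15.1 + 34.38 → 49.48 cm³.
Mass: 49.48 × 1.02 → 50.4696 g.
Cost = 50.4696 g / 1000 × $36.4/kg = $1.84.

$1.84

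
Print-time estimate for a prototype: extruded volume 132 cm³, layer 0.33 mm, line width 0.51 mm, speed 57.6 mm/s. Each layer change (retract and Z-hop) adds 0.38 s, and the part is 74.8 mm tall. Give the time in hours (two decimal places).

3.81 hours

Extrusion cross-section = 0.33 × 0.51 = 0.1683 mm².
Toolpath length = 132 cm³ / 0.1683 mm² = 132000 / 0.1683 = 784313.7 mm.
Extrusion time: 784313.7 / 57.6 → 13616.6 s.
Number of layers: 74.8 / 0.33 → 227 (rounded up).
Layer-change overhead = 227 × 0.38, so 86.26 s.
Altogether 13616.6 + 86.26 = 13702.86 s, i.e. 3.81 hours.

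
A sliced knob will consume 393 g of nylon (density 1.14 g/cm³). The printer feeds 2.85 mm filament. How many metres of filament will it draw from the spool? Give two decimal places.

Extruded volume: 393/1.14 = 344.7368 cm³ (344736.8 mm³).
Filament cross-section = π × (2.85/2)² = 6.3794 mm².
L = V/A = 344736.8/6.3794 = 54039.06 mm → 54.04 m.

54.04 m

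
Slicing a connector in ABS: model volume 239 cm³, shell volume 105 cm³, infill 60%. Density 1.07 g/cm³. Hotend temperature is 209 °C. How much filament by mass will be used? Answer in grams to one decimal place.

198.4 g

Infill region = 239 − 105 = 134 cm³.
Infill deposited = 0.60 × 134, so 80.4 cm³.
Total extruded = 105 + 80.4 = 185.4 cm³.
Mass = 185.4 × 1.07 = 198.378 g.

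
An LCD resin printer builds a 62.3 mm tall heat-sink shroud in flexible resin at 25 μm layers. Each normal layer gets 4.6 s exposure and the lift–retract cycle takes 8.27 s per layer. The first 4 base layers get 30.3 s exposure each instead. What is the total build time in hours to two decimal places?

8.94 hours

Layer count = ceil(62.3 / 0.025) = 2492.
Burn-in layers: 4 × (30.3 + 8.27) → 154.28 s.
Regular layers = 2488 × (4.6 + 8.27) = 32020.56 s.
Total = 154.28 + 32020.56 = 32174.84 s = 8.94 hours.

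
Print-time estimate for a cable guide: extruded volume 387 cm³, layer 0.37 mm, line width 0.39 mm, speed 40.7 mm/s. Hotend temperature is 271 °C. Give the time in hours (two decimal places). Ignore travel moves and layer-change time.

18.30 hours

Line area = 0.37 × 0.39 = 0.1443 mm².
Toolpath length = 387 cm³ / 0.1443 mm² = 387000 / 0.1443 = 2681912.7 mm.
Time extruding = 2681912.7 / 40.7, so 65894.7 s.
That's 65894.7 s → 18.30 hours.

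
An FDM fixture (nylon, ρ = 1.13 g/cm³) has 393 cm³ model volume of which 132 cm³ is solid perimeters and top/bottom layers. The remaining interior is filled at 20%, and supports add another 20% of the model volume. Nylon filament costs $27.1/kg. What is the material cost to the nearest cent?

Infill region: 393 − 132 → 261 cm³.
Deposited infill: 0.20 × 261 → 52.2 cm³.
Support = 0.20 × 393, so 78.6 cm³.
Total printed volume: 132 + 52.2 + 78.6 → 262.8 cm³.
Mass: 262.8 × 1.13 → 296.964 g.
At $27.1/kg: 296.964/1000 × 27.1 = $8.05.

$8.05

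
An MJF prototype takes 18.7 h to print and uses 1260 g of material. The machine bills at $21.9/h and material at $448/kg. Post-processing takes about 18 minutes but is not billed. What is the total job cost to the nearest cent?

$974.01

Time charge: 21.9 × 18.7 → $409.53.
Material charge: 448 × 1260/1000 → $564.48.
Total = 409.53 + 564.48 = $974.01.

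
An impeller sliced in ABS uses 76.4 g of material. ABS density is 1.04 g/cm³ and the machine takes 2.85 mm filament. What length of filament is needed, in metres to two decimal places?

Volume = 76.4 g / 1.04 g·cm⁻³ = 73.4615 cm³ = 73461.5 mm³.
Cross-section of 2.85 mm filament: π·(2.85/2)² = 6.3794 mm².
Length = 73461.5 / 6.3794 = 11515.42 mm = 11.52 m.

11.52 m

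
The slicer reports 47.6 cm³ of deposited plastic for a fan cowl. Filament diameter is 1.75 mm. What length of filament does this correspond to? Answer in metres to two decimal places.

19.79 m

Cross-section of 1.75 mm filament: π·(1.75/2)² = 2.4053 mm².
L = 47600 mm³ / 2.4053 mm² = 19789.63 mm, i.e. 19.79 m.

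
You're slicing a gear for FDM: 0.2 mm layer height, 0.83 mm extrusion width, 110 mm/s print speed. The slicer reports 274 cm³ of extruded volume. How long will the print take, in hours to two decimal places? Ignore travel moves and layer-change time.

Bead cross-section = 0.2 × 0.83, so 0.166 mm².
Toolpath length = 274 cm³ / 0.166 mm² = 274000 / 0.166 = 1650602.4 mm.
Extrusion time = 1650602.4 / 110, so 15005.5 s.
15005.5 s = 4.17 hours.

4.17 hours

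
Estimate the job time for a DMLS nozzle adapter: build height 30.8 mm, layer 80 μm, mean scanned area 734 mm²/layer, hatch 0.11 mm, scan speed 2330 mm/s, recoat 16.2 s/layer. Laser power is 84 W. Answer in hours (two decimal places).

2.04 hours

Layers = ⌈30.8/0.08⌉ = 385.
Hatch length per layer = 734 / 0.11, so 6672.7 mm.
Laser time per layer = 6672.7 / 2330, so 2.8638 s.
Per-layer time: 2.8638 + 16.2 → 19.0638 s.
385 layers × 19.0638 s/layer = 7339.563 s, i.e. 2.04 hours.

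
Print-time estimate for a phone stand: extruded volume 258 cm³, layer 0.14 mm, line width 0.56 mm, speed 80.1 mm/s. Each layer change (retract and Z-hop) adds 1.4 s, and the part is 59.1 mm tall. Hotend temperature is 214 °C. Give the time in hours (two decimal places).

11.58 hours

Line area = 0.14 × 0.56 = 0.0784 mm².
Path length: 258000 mm³ / 0.0784 mm² → 3290816.3 mm.
Time extruding = 3290816.3 / 80.1 = 41083.8 s.
Number of layers: 59.1 / 0.14 → 423 (rounded up).
Non-print overhead: 423 × 1.4 → 592.2 s.
Altogether 41083.8 + 592.2 = 41676 s, i.e. 11.58 hours.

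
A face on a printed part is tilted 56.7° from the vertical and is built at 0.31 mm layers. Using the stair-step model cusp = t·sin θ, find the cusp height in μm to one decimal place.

259.1 μm

Cusp = layer height × sin(56.7°) = 0.31 × 0.8358 = 0.259098 mm = 259.1 μm.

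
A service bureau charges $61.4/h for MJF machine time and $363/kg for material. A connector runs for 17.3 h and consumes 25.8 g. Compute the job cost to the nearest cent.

Machine-time cost = 61.4 × 17.3, so $1062.22.
Material charge = 363 × 25.8/1000, so $9.3654.
Total = 1062.22 + 9.3654 = 1071.5854 ≈ $1071.59.

$1071.59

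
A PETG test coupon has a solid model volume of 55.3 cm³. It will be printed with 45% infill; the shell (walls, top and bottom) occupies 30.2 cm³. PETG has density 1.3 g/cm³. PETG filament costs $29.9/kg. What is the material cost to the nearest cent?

Infill region: 55.3 − 30.2 → 25.1 cm³.
Deposited infill = 0.45 × 25.1, so 11.295 cm³.
Total extruded: 30.2 + 11.295 → 41.495 cm³.
Mass: 41.495 × 1.3 → 53.9435 g.
At $29.9/kg: 53.9435/1000 × 29.9 = $1.61.

$1.61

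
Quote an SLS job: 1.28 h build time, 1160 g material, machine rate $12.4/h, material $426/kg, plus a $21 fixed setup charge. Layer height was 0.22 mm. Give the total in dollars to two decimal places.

$531.03

Machine-time cost = 12.4 × 1.28, so $15.872.
Material cost: 426 × 1160/1000 → $494.16.
Adding setup: 15.872 + 494.16 + 21 → 531.032 ≈ $531.03.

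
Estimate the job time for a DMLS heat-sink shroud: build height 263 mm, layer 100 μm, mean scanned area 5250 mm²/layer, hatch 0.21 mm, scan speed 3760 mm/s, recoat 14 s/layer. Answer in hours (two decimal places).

Layers = ⌈263/0.1⌉ = 2630.
Per-layer scan distance = 5250 / 0.21, so 25000 mm.
Laser time per layer = 25000 / 3760 = 6.6489 s.
Per-layer time = 6.6489 + 14, so 20.6489 s.
2630 layers × 20.6489 s/layer = 54306.607 s, i.e. 15.09 hours.

15.09 hours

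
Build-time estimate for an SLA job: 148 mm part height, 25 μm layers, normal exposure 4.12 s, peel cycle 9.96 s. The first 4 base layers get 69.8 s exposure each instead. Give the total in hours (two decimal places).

23.23 hours

Number of layers: 148 / 0.025 → 5920 (rounded up).
Burn-in layers = 4 × (69.8 + 9.96), so 319.04 s.
Normal layers: 5916 × (4.12 + 9.96) → 83297.28 s.
Sum: 319.04 + 83297.28 = 83616.32 s → 23.23 hours.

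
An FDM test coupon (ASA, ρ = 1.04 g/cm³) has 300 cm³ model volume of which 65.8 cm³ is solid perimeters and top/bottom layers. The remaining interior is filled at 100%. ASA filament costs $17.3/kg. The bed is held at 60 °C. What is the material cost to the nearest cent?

Volume inside the shell = 300 − 65.8 = 234.2 cm³.
Infill volume: 1.00 × 234.2 → 234.2 cm³.
Total extruded = 65.8 + 234.2 = 300 cm³.
Mass: 300 × 1.04 → 312 g.
At $17.3/kg: 312/1000 × 17.3 = $5.40.

$5.40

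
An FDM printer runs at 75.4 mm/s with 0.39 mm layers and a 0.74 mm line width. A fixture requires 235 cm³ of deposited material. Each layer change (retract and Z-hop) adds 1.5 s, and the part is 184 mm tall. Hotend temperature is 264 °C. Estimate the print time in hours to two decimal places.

3.20 hours

Bead cross-section = 0.39 × 0.74, so 0.2886 mm².
Total extruded path = 235000/0.2886 = 814275.8 mm.
Print-move time = 814275.8 / 75.4, so 10799.4 s.
Number of layers: 184 / 0.39 → 472 (rounded up).
Non-print overhead = 472 × 1.5, so 708 s.
Altogether 10799.4 + 708 = 11507.4 s, i.e. 3.20 hours.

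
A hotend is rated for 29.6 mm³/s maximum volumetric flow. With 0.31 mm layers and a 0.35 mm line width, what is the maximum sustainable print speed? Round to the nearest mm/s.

Extrusion cross-section = 0.31 × 0.35, so 0.1085 mm².
v_max = Q/A = 29.6/0.1085 = 272.81 mm/s → 273 mm/s.

273 mm/s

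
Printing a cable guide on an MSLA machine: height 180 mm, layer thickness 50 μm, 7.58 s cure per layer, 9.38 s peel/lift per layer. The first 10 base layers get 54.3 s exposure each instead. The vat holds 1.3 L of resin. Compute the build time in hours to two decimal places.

17.09 hours

Layer count = ceil(180 / 0.05) = 3600.
Burn-in layers = 10 × (54.3 + 9.38) = 636.8 s.
Normal layers = 3590 × (7.58 + 9.38), so 60886.4 s.
Total = 636.8 + 60886.4 = 61523.2 s = 17.09 hours.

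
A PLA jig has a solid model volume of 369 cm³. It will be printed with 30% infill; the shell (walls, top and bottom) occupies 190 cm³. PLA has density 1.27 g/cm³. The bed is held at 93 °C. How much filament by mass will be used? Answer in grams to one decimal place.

Interior volume: 369 − 190 → 179 cm³.
Deposited infill = 0.30 × 179, so 53.7 cm³.
Total extruded = 190 + 53.7, so 243.7 cm³.
Mass = 243.7 × 1.27, so 309.499 g.

309.5 g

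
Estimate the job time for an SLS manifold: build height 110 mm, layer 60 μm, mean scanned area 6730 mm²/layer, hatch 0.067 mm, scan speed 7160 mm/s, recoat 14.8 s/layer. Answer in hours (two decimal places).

14.69 hours

Layers = ⌈110/0.06⌉ = 1834.
Per-layer scan distance = 6730 / 0.067, so 100447.8 mm.
Per-layer scan time = 100447.8 / 7160 = 14.029 s.
Per-layer time: 14.029 + 14.8 → 28.829 s.
1834 layers × 28.829 s/layer = 52872.386 s, i.e. 14.69 hours.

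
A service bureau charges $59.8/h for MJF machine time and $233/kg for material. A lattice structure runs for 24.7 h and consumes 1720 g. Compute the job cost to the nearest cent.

$1877.82

Machine-time cost: 59.8 × 24.7 → $1477.06.
Feedstock cost: 233 × 1720/1000 → $400.76.
Job cost: 1477.06 + 400.76 = $1877.82.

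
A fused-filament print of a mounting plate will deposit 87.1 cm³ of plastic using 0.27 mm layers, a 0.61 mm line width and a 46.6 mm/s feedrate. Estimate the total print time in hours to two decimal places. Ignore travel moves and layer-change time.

Line area = 0.27 × 0.61 = 0.1647 mm².
Total extruded path = 87100/0.1647 = 528840.3 mm.
Time extruding = 528840.3 / 46.6 = 11348.5 s.
Converting: 11348.5 s = 3.15 hours.

3.15 hours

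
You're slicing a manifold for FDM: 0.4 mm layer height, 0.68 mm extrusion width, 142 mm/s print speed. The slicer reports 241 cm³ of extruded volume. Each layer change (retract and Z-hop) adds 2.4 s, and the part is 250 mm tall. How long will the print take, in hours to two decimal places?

2.15 hours

Extrusion cross-section = 0.4 × 0.68 = 0.272 mm².
Total extruded path = 241000/0.272 = 886029.4 mm.
Print-move time: 886029.4 / 142 → 6239.6 s.
Layer count = ceil(250 / 0.4) = 625.
Z-hop total: 625 × 2.4 → 1500 s.
Total = 6239.6 + 1500 = 7739.6 s = 2.15 hours.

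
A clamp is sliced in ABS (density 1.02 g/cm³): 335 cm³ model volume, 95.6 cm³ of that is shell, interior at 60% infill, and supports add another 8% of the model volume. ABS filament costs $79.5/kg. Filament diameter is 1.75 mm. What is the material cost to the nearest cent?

Interior volume: 335 − 95.6 → 239.4 cm³.
Deposited infill = 0.60 × 239.4, so 143.64 cm³.
Support: 0.08 × 335 → 26.8 cm³.
Deposited volume = 95.6 + 143.64 + 26.8 = 266.04 cm³.
Mass: 266.04 × 1.02 → 271.3608 g.
Cost = 271.3608 g / 1000 × $79.5/kg = $21.57.

$21.57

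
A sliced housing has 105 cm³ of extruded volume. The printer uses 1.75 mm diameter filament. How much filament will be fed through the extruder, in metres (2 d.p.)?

43.65 m

Filament cross-section = π × (1.75/2)² = 2.4053 mm².
Length = 105 cm³ / 2.4053 mm² = 105000 / 2.4053 = 43653.6 mm = 43.65 m.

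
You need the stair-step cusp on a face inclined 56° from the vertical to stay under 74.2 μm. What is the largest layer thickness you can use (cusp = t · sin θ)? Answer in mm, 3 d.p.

0.090 mm

sin(56°) = 0.8290; t_max = 0.0742/0.8290 = 0.090 mm.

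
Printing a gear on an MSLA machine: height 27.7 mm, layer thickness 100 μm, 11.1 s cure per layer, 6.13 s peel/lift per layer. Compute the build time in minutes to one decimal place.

79.5 minutes

Layer count = ceil(27.7 / 0.1) = 277.
Per-layer time = 11.1 + 6.13, so 17.23 s.
Build time: 277 × 17.23 s = 4772.71 s, i.e. 79.5 minutes.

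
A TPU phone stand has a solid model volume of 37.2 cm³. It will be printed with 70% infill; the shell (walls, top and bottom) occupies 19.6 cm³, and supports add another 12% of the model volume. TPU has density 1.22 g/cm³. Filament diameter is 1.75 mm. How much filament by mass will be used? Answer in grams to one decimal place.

Infill region = 37.2 − 19.6, so 17.6 cm³.
Infill volume: 0.70 × 17.6 → 12.32 cm³.
Support: 0.12 × 37.2 → 4.464 cm³.
Total extruded: 19.6 + 12.32 + 4.464 → 36.384 cm³.
Mass = 36.384 × 1.22 = 44.38848 g.

44.4 g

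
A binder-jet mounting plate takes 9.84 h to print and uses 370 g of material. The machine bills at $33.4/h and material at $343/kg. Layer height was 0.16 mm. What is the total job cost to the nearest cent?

Machine cost = 33.4 × 9.84, so $328.656.
Material charge = 343 × 370/1000 = $126.91.
Job cost: 328.656 + 126.91 = 455.566 ≈ $455.57.

$455.57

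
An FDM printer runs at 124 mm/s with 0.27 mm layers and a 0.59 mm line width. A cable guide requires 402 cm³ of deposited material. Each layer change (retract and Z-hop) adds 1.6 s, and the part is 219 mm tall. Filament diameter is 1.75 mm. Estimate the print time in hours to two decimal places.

6.01 hours

Bead cross-section = 0.27 × 0.59 = 0.1593 mm².
Path length: 402000 mm³ / 0.1593 mm² → 2523540.5 mm.
Print-move time = 2523540.5 / 124, so 20351.1 s.
Number of layers: 219 / 0.27 → 812 (rounded up).
Z-hop total: 812 × 1.6 → 1299.2 s.
Altogether 20351.1 + 1299.2 = 21650.3 s, i.e. 6.01 hours.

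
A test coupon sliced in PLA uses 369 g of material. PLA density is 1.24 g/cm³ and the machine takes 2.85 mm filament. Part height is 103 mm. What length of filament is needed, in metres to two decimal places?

46.65 m

Extruded volume: 369/1.24 = 297.5806 cm³ (297580.6 mm³).
Filament cross-section = π × (2.85/2)² = 6.3794 mm².
Length = 297580.6 / 6.3794 = 46647.11 mm = 46.65 m.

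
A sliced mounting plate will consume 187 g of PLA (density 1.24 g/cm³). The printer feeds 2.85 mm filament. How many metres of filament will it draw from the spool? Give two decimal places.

Extruded volume: 187/1.24 = 150.8065 cm³ (150806.5 mm³).
Cross-section of 2.85 mm filament: π·(2.85/2)² = 6.3794 mm².
L = V/A = 150806.5/6.3794 = 23639.61 mm → 23.64 m.

23.64 m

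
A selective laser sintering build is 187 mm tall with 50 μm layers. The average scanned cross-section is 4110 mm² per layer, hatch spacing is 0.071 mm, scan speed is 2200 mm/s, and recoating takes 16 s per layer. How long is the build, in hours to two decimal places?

Layers = ⌈187/0.05⌉ = 3740.
Hatch length per layer = 4110 / 0.071 = 57887.3 mm.
Scan time per layer: 57887.3 / 2200 → 26.3124 s.
Layer cycle = 26.3124 + 16, so 42.3124 s.
3740 layers × 42.3124 s/layer = 158248.376 s, i.e. 43.96 hours.

43.96 hours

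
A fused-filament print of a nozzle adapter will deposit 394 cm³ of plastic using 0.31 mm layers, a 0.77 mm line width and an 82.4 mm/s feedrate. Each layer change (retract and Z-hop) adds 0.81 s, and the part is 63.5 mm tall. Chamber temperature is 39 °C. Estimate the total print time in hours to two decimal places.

Line area: 0.31 × 0.77 → 0.2387 mm².
Toolpath length = 394 cm³ / 0.2387 mm² = 394000 / 0.2387 = 1650607.5 mm.
Extrusion time = 1650607.5 / 82.4 = 20031.6 s.
Layer count = ceil(63.5 / 0.31) = 205.
Z-hop total = 205 × 0.81 = 166.05 s.
Altogether 20031.6 + 166.05 = 20197.65 s, i.e. 5.61 hours.

5.61 hours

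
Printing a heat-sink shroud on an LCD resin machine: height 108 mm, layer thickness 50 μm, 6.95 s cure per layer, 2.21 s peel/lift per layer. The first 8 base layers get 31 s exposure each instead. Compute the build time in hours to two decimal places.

5.55 hours

Layers = ⌈108/0.05⌉ = 2160.
Burn-in layers = 8 × (31 + 2.21), so 265.68 s.
Normal layers = 2152 × (6.95 + 2.21) = 19712.32 s.
Total = 265.68 + 19712.32 = 19978 s = 5.55 hours.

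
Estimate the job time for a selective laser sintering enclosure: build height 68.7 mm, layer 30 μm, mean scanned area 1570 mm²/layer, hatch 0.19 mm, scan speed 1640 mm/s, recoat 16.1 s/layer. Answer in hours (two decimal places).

Number of layers: 68.7 / 0.03 → 2290 (rounded up).
Scan path per layer = 1570 / 0.19, so 8263.2 mm.
Scan time per layer = 8263.2 / 1640 = 5.0385 s.
Per-layer time: 5.0385 + 16.1 → 21.1385 s.
Build time = 2290 × 21.1385 = 48407.165 s = 13.45 hours.

13.45 hours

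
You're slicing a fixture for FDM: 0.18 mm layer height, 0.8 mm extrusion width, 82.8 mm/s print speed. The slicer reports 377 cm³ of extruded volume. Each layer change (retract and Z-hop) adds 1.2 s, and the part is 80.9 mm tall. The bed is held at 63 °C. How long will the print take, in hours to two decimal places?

Line area = 0.18 × 0.8, so 0.144 mm².
Toolpath length = 377 cm³ / 0.144 mm² = 377000 / 0.144 = 2618055.6 mm.
Extrusion time: 2618055.6 / 82.8 → 31619 s.
Number of layers: 80.9 / 0.18 → 450 (rounded up).
Layer-change overhead: 450 × 1.2 → 540 s.
Total = 31619 + 540 = 32159 s = 8.93 hours.

8.93 hours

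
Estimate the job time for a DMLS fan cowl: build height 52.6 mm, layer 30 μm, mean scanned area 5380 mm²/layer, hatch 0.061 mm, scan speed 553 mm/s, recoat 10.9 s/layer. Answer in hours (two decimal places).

83.02 hours

Layers = ⌈52.6/0.03⌉ = 1754.
Hatch length per layer = 5380 / 0.061 = 88196.7 mm.
Scan time per layer: 88196.7 / 553 → 159.4877 s.
Layer cycle: 159.4877 + 10.9 → 170.3877 s.
1754 layers × 170.3877 s/layer = 298860.0258 s, i.e. 83.02 hours.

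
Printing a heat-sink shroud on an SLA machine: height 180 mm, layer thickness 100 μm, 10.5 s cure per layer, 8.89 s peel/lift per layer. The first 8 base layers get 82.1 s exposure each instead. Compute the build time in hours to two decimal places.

Layers = ⌈180/0.1⌉ = 1800.
Base layers = 8 × (82.1 + 8.89), so 727.92 s.
Normal layers = 1792 × (10.5 + 8.89) = 34746.88 s.
Total = 727.92 + 34746.88 = 35474.8 s = 9.85 hours.

9.85 hours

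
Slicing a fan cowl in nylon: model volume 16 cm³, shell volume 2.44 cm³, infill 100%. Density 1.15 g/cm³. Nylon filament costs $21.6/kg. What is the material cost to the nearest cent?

Infill region = 16 − 2.44, so 13.56 cm³.
Infill volume: 1.00 × 13.56 → 13.56 cm³.
Total printed volume = 2.44 + 13.56 = 16 cm³.
Mass = 16 × 1.15, so 18.4 g.
Cost = 18.4 g / 1000 × $21.6/kg = $0.40.

$0.40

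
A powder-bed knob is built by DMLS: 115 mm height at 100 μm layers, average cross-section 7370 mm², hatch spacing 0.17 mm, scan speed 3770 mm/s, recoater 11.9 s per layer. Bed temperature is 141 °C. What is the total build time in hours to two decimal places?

7.47 hours

Layer count = ceil(115 / 0.1) = 1150.
Scan path per layer = 7370 / 0.17 = 43352.9 mm.
Per-layer scan time = 43352.9 / 3770, so 11.4994 s.
Per-layer time = 11.4994 + 11.9 = 23.3994 s.
1150 layers × 23.3994 s/layer = 26909.31 s, i.e. 7.47 hours.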